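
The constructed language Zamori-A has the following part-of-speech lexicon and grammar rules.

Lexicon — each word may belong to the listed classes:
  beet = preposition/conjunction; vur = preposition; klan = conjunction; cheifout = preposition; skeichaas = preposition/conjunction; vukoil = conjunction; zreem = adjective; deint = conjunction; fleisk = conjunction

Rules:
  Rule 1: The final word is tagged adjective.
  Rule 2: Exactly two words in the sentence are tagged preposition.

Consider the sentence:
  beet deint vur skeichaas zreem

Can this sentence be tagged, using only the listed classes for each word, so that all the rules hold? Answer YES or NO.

YES

Candidates per position — 1:beet {preposition,conjunction}; 2:deint {conjunction}; 3:vur {preposition}; 4:skeichaas {preposition,conjunction}; 5:zreem {adjective}.
One satisfying assignment: preposition conjunction preposition conjunction adjective.
Check: rule 1 ✓; rule 2 ✓.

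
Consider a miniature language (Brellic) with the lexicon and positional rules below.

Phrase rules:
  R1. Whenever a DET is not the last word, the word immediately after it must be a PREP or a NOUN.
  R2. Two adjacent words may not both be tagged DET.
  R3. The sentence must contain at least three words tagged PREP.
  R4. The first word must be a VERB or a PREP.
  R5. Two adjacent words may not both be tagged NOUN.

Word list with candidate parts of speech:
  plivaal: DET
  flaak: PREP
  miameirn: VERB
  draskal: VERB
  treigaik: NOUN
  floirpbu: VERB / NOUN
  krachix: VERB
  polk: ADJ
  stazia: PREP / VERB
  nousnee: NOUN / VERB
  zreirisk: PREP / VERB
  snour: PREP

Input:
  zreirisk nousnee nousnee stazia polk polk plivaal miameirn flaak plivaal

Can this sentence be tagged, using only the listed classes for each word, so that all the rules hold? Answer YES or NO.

Candidates per position — 1:zreirisk {PREP,VERB}; 2:nousnee {NOUN,VERB}; 3:nousnee {NOUN,VERB}; 4:stazia {PREP,VERB}; 5:polk {ADJ}; 6:polk {ADJ}; 7:plivaal {DET}; 8:miameirn {VERB}; 9:flaak {PREP}; 10:plivaal {DET}.
Rule 1 cannot be satisfied by any choice of tags from the lexicon.
So there is no consistent tagging.

NO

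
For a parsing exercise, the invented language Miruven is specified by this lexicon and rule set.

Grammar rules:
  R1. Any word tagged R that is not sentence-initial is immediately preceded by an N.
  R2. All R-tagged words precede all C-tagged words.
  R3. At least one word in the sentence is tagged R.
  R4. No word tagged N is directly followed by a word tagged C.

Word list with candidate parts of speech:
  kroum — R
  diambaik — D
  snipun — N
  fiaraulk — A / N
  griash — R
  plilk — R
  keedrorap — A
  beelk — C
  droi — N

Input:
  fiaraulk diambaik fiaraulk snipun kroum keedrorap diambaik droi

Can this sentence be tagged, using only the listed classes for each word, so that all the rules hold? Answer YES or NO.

YES

Candidates per position — 1:fiaraulk {A,N}; 2:diambaik {D}; 3:fiaraulk {A,N}; 4:snipun {N}; 5:kroum {R}; 6:keedrorap {A}; 7:diambaik {D}; 8:droi {N}.
One satisfying assignment: A D A N R A D N.
Checking: rule 1 holds; rule 2 holds; rule 3 holds; rule 4 holds.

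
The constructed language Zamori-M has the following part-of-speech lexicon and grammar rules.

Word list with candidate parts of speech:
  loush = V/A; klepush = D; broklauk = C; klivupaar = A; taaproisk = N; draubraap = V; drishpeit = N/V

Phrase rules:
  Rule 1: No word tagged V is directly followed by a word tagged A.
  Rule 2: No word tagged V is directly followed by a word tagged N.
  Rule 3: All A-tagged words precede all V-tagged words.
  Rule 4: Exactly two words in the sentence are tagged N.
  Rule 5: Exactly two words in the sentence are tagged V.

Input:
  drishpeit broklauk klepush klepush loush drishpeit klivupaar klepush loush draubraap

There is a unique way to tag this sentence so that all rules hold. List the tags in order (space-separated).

Candidates per position — 1:drishpeit {N,V}; 2:broklauk {C}; 3:klepush {D}; 4:klepush {D}; 5:loush {V,A}; 6:drishpeit {N,V}; 7:klivupaar {A}; 8:klepush {D}; 9:loush {V,A}; 10:draubraap {V}.
Word 1 cannot be V — rule 3 would then fail for every completion. It is N.
Word 5 cannot be V — rule 3 would then fail for every completion. It is A.
Word 6 cannot be V — rule 1 would then fail for every completion. It is N.
Word 9 cannot be A — rule 5 would then fail for every completion. It is V.
The only consistent sequence is: N C D D A N A D V V.
Checking: rule 1 satisfied; rule 2 satisfied; rule 3 satisfied; rule 4 satisfied; rule 5 satisfied.

N C D D A N A D V V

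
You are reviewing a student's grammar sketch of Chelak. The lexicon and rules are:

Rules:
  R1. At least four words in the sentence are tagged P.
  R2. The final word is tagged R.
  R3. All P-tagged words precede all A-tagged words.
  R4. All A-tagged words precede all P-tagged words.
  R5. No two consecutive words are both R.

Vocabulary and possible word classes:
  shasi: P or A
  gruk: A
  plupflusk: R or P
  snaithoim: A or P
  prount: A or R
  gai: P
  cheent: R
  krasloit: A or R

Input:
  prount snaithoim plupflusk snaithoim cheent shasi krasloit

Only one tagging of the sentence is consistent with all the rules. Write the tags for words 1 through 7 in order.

R P P P R P R

Candidates per position — 1:prount {A,R}; 2:snaithoim {A,P}; 3:plupflusk {R,P}; 4:snaithoim {A,P}; 5:cheent {R}; 6:shasi {P,A}; 7:krasloit {A,R}.
At position 2, choosing A makes rule 1 impossible to satisfy; hence P.
At position 3, choosing R makes rule 1 impossible to satisfy; hence P.
At position 4, choosing A makes rule 1 impossible to satisfy; hence P.
At position 6, choosing A makes rule 1 impossible to satisfy; hence P.
At position 7, choosing A makes rule 2 impossible to satisfy; hence R.
At position 1, choosing A makes rule 3 impossible to satisfy; hence R.
The unique satisfying tagging is: R P P P R P R.
Verifying each rule — rule 1 satisfied; rule 2 satisfied; rule 3 satisfied; rule 4 satisfied; rule 5 satisfied.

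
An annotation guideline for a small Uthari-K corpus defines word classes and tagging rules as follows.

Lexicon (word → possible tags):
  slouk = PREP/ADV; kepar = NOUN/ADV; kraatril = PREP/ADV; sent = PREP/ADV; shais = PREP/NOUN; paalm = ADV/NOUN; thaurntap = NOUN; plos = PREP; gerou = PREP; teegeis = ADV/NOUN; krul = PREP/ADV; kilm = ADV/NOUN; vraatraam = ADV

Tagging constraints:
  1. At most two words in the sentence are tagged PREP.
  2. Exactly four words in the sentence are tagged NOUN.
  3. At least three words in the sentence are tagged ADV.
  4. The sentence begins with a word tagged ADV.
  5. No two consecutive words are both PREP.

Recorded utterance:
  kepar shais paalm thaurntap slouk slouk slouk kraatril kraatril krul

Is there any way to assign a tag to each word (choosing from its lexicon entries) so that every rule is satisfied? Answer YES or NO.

NO

Candidates per position — 1:kepar {NOUN,ADV}; 2:shais {PREP,NOUN}; 3:paalm {ADV,NOUN}; 4:thaurntap {NOUN}; 5:slouk {PREP,ADV}; 6:slouk {PREP,ADV}; 7:slouk {PREP,ADV}; 8:kraatril {PREP,ADV}; 9:kraatril {PREP,ADV}; 10:krul {PREP,ADV}.
Every candidate sequence violates at least one rule; no consistent tagging exists.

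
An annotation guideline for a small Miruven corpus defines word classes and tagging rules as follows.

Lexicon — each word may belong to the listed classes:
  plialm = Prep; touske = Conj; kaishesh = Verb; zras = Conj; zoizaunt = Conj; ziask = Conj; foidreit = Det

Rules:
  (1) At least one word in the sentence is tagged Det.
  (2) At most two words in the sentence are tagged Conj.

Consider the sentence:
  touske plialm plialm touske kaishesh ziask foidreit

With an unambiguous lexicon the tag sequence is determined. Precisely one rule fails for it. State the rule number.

2

Fixed tagging: Conj Prep Prep Conj Verb Conj Det.
Rule check: R1 ok, R2 fails.
Only rule 2 fails.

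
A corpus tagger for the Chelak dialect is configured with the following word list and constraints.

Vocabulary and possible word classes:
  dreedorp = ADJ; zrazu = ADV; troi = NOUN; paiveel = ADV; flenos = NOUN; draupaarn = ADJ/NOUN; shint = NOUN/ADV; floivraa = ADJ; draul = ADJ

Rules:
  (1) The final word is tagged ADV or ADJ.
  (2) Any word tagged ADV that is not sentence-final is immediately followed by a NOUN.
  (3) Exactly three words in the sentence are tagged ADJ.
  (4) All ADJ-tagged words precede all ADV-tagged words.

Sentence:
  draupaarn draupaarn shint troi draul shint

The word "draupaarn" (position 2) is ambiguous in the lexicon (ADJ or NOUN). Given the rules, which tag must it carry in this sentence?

Candidates per position — 1:draupaarn {ADJ,NOUN}; 2:draupaarn {ADJ,NOUN}; 3:shint {NOUN,ADV}; 4:troi {NOUN}; 5:draul {ADJ}; 6:shint {NOUN,ADV}.
Position 1: tagging it NOUN would leave rule 3 unsatisfiable, so it must be ADJ.
Position 2: tagging it NOUN would leave rule 3 unsatisfiable, so it must be ADJ.
Position 3: tagging it ADV would leave rule 4 unsatisfiable, so it must be NOUN.
Position 6: tagging it NOUN would leave rule 1 unsatisfiable, so it must be ADV.
That leaves exactly one tagging: ADJ ADJ NOUN NOUN ADJ ADV.
Check: rule 1 ok; rule 2 ok; rule 3 ok; rule 4 ok.

ADJ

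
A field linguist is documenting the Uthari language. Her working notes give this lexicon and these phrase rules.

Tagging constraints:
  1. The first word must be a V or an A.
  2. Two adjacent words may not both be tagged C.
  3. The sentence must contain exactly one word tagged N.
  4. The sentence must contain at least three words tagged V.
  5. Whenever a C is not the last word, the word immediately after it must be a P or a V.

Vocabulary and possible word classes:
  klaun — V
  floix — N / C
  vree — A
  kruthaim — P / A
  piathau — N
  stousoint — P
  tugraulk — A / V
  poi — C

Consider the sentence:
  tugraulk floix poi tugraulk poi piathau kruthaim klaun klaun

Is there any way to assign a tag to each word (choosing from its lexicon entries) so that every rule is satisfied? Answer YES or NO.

NO

Candidates per position — 1:tugraulk {A,V}; 2:floix {N,C}; 3:poi {C}; 4:tugraulk {A,V}; 5:poi {C}; 6:piathau {N}; 7:kruthaim {P,A}; 8:klaun {V}; 9:klaun {V}.
Rule 5 cannot be satisfied by any choice of tags from the lexicon.
So there is no consistent tagging.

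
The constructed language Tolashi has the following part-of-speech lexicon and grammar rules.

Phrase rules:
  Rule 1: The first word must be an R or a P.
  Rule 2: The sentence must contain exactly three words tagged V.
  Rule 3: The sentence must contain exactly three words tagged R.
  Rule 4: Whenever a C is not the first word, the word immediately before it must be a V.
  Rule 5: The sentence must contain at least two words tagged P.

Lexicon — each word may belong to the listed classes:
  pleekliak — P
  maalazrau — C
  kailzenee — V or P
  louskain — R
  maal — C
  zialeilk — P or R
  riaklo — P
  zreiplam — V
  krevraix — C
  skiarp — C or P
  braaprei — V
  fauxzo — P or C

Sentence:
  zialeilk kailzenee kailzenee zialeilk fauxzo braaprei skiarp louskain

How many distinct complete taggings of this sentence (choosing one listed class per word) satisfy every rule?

1

Candidates per position — 1:zialeilk {P,R}; 2:kailzenee {V,P}; 3:kailzenee {V,P}; 4:zialeilk {P,R}; 5:fauxzo {P,C}; 6:braaprei {V}; 7:skiarp {C,P}; 8:louskain {R}.
There are 64 candidate sequences in total.
The sequences that satisfy every rule: R V V R P V P R.
Count = 1.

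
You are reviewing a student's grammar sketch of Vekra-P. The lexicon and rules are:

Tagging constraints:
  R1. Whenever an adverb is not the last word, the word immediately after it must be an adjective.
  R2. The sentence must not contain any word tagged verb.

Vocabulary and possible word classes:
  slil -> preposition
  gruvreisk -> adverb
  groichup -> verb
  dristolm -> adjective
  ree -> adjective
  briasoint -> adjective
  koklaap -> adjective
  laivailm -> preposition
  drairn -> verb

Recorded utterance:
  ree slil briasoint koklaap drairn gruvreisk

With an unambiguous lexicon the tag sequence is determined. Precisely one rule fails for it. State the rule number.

2

Fixed tagging: adjective preposition adjective adjective verb adverb.
Applying the rules: R1 ok, R2 fails.
Only rule 2 fails.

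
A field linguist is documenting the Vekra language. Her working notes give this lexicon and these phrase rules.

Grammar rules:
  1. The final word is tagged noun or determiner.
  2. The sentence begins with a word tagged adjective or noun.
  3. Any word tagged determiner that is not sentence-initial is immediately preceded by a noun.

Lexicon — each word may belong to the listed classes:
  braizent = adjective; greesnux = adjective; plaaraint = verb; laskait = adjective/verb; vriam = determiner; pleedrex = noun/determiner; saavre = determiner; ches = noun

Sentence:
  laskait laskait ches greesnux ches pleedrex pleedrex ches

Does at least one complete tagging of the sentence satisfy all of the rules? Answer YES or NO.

YES

Candidates per position — 1:laskait {adjective,verb}; 2:laskait {adjective,verb}; 3:ches {noun}; 4:greesnux {adjective}; 5:ches {noun}; 6:pleedrex {noun,determiner}; 7:pleedrex {noun,determiner}; 8:ches {noun}.
One satisfying assignment: adjective adjective noun adjective noun noun determiner noun.
Checking: rule 1 holds; rule 2 holds; rule 3 holds.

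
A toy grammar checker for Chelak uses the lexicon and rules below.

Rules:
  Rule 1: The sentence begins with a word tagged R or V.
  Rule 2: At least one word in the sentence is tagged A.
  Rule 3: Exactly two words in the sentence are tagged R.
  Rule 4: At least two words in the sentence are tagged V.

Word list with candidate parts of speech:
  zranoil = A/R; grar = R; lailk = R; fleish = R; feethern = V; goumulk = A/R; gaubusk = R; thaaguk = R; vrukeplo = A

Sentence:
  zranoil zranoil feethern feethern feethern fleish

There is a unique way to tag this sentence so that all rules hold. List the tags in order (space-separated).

R A V V V R

Candidates per position — 1:zranoil {A,R}; 2:zranoil {A,R}; 3:feethern {V}; 4:feethern {V}; 5:feethern {V}; 6:fleish {R}.
Position 1: A is ruled out by rule 1; that leaves R.
Position 2: R is ruled out by rule 2; that leaves A.
The only consistent sequence is: R A V V V R.
Check: rule 1 ok; rule 2 ok; rule 3 ok; rule 4 ok.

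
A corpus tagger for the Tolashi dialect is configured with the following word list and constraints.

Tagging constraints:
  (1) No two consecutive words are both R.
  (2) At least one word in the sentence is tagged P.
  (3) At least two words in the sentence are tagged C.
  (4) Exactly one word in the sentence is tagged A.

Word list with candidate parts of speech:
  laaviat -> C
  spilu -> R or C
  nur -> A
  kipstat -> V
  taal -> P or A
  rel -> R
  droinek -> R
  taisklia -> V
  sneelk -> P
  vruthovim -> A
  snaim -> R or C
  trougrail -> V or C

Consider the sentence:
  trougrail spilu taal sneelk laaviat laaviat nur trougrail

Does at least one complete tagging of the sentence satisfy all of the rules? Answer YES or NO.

Candidates per position — 1:trougrail {V,C}; 2:spilu {R,C}; 3:taal {P,A}; 4:sneelk {P}; 5:laaviat {C}; 6:laaviat {C}; 7:nur {A}; 8:trougrail {V,C}.
One satisfying assignment: V R P P C C A V.
Verifying each rule — rule 1 holds; rule 2 holds; rule 3 holds; rule 4 holds.

YES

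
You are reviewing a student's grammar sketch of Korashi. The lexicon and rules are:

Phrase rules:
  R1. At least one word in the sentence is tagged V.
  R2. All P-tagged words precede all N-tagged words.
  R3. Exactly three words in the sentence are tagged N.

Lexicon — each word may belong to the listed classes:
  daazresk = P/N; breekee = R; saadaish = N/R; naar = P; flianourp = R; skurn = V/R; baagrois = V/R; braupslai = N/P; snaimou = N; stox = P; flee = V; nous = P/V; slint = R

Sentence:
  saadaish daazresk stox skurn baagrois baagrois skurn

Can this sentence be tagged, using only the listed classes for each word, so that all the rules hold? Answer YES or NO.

Candidates per position — 1:saadaish {N,R}; 2:daazresk {P,N}; 3:stox {P}; 4:skurn {V,R}; 5:baagrois {V,R}; 6:baagrois {V,R}; 7:skurn {V,R}.
Rule 3 cannot be satisfied by any choice of tags from the lexicon.
So there is no consistent tagging.

NO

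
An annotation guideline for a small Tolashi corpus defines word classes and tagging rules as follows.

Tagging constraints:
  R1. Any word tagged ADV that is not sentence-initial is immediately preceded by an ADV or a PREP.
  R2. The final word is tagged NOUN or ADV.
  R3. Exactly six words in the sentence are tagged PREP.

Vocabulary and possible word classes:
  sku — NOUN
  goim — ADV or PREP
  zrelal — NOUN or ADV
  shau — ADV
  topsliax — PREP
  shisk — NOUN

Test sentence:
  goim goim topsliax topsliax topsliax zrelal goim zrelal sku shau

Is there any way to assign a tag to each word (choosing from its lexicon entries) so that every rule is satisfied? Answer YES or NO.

NO

Candidates per position — 1:goim {ADV,PREP}; 2:goim {ADV,PREP}; 3:topsliax {PREP}; 4:topsliax {PREP}; 5:topsliax {PREP}; 6:zrelal {NOUN,ADV}; 7:goim {ADV,PREP}; 8:zrelal {NOUN,ADV}; 9:sku {NOUN}; 10:shau {ADV}.
Rule 1 cannot be satisfied by any choice of tags from the lexicon.
So there is no consistent tagging.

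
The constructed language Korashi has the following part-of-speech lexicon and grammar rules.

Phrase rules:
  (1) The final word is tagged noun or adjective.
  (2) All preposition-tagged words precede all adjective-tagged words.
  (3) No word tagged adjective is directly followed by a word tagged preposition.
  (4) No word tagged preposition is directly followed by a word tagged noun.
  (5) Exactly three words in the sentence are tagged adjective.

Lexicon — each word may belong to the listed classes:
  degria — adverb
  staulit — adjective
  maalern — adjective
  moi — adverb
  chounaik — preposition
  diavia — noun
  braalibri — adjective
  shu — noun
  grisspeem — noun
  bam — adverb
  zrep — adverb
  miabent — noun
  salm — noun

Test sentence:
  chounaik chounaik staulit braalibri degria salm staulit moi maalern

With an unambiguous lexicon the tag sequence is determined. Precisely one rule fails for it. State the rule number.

5

Fixed tagging: preposition preposition adjective adjective adverb noun adjective adverb adjective.
Applying the rules: R1 pass, R2 pass, R3 pass, R4 pass, R5 fail.
Only rule 5 fails.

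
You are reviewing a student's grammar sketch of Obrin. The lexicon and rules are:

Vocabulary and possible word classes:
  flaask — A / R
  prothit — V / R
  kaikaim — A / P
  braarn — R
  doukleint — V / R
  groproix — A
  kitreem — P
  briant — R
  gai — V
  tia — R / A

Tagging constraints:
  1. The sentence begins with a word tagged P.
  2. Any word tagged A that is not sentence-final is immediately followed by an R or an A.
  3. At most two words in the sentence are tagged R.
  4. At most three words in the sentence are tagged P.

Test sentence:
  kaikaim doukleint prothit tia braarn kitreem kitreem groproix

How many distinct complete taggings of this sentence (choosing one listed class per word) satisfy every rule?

4

Candidates per position — 1:kaikaim {A,P}; 2:doukleint {V,R}; 3:prothit {V,R}; 4:tia {R,A}; 5:braarn {R}; 6:kitreem {P}; 7:kitreem {P}; 8:groproix {A}.
There are 16 candidate sequences in total.
The sequences that satisfy every rule: P V V R R P P A; P V V A R P P A; P V R A R P P A; P R V A R P P A.
Count = 4.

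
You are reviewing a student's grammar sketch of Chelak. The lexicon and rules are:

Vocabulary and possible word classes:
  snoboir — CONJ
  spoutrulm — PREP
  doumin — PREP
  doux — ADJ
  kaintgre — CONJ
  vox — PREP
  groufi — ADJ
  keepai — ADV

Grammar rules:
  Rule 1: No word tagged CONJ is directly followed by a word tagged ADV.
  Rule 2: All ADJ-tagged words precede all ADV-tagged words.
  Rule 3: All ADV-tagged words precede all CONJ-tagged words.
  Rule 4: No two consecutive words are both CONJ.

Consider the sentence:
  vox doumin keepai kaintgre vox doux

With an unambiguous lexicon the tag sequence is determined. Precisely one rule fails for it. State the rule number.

2

Fixed tagging: PREP PREP ADV CONJ PREP ADJ.
Checking each rule: R1 pass, R2 fail, R3 pass, R4 pass.
Only rule 2 fails.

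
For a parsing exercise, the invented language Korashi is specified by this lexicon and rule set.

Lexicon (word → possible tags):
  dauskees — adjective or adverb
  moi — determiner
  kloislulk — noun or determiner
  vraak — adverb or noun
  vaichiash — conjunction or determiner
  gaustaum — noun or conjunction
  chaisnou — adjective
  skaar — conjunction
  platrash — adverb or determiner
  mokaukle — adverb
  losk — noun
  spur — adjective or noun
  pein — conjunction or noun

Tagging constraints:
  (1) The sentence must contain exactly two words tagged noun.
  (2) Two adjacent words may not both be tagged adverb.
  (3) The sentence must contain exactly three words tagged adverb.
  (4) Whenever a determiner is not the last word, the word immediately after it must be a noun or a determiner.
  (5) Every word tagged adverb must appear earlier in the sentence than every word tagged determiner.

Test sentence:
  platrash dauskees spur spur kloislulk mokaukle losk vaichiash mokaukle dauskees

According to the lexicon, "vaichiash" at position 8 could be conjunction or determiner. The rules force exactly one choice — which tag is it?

conjunction

Candidates per position — 1:platrash {adverb,determiner}; 2:dauskees {adjective,adverb}; 3:spur {adjective,noun}; 4:spur {adjective,noun}; 5:kloislulk {noun,determiner}; 6:mokaukle {adverb}; 7:losk {noun}; 8:vaichiash {conjunction,determiner}; 9:mokaukle {adverb}; 10:dauskees {adjective,adverb}.
If word 1 were determiner, no tagging could satisfy rule 4; so word 1 is adverb.
If word 2 were adverb, no tagging could satisfy rule 2; so word 2 is adjective.
If word 5 were determiner, no tagging could satisfy rule 4; so word 5 is noun.
If word 8 were determiner, no tagging could satisfy rule 4; so word 8 is conjunction.
If word 10 were adverb, no tagging could satisfy rule 2; so word 10 is adjective.
If word 3 were noun, no tagging could satisfy rule 1; so word 3 is adjective.
If word 4 were noun, no tagging could satisfy rule 1; so word 4 is adjective.
So the tagging must be: adverb adjective adjective adjective noun adverb noun conjunction adverb adjective.
Rule-by-rule: rule 1 satisfied; rule 2 satisfied; rule 3 satisfied; rule 4 satisfied; rule 5 satisfied.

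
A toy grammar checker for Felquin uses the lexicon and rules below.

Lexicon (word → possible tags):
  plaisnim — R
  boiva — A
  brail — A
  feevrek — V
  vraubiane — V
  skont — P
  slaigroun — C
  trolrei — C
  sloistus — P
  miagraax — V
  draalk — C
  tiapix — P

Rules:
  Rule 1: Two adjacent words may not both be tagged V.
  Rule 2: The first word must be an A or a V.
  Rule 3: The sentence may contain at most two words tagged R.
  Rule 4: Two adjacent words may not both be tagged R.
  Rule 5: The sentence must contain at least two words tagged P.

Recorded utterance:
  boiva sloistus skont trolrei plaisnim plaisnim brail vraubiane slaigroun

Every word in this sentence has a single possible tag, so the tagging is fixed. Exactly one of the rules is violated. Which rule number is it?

Fixed tagging: A P P C R R A V C.
Applying the rules: R1 ok, R2 ok, R3 ok, R4 fails, R5 ok.
Only rule 4 fails.

4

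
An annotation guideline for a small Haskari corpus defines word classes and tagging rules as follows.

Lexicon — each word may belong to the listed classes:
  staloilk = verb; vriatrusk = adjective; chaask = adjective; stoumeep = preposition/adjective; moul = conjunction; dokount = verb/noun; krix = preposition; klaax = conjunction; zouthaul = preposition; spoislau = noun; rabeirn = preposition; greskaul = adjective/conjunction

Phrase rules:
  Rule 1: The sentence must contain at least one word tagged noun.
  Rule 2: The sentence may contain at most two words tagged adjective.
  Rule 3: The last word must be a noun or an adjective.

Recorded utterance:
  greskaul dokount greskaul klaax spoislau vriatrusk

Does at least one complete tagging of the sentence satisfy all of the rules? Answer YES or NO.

YES

Candidates per position — 1:greskaul {adjective,conjunction}; 2:dokount {verb,noun}; 3:greskaul {adjective,conjunction}; 4:klaax {conjunction}; 5:spoislau {noun}; 6:vriatrusk {adjective}.
One satisfying assignment: conjunction verb adjective conjunction noun adjective.
Verifying each rule — rule 1 ok; rule 2 ok; rule 3 ok.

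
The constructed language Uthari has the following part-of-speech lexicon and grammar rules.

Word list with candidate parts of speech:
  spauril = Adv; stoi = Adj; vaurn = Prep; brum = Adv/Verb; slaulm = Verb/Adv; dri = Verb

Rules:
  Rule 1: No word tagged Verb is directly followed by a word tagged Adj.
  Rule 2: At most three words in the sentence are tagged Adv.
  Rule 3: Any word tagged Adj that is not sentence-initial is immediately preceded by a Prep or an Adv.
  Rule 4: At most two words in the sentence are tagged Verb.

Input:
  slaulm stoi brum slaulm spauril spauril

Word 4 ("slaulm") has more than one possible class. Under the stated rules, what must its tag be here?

Candidates per position — 1:slaulm {Verb,Adv}; 2:stoi {Adj}; 3:brum {Adv,Verb}; 4:slaulm {Verb,Adv}; 5:spauril {Adv}; 6:spauril {Adv}.
Position 1: Verb is ruled out by rule 1; that leaves Adv.
Position 3: Adv is ruled out by rule 2; that leaves Verb.
Position 4: Adv is ruled out by rule 2; that leaves Verb.
So the tagging must be: Adv Adj Verb Verb Adv Adv.
Rule-by-rule: rule 1 satisfied; rule 2 satisfied; rule 3 satisfied; rule 4 satisfied.

Verb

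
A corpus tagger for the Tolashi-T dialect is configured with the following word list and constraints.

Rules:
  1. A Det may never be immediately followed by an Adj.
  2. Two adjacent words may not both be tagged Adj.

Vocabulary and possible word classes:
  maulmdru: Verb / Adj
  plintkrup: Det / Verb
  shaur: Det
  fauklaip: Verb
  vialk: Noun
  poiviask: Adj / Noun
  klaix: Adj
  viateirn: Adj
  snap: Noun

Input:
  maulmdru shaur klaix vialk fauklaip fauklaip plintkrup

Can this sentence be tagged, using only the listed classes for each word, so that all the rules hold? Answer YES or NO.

NO

Candidates per position — 1:maulmdru {Verb,Adj}; 2:shaur {Det}; 3:klaix {Adj}; 4:vialk {Noun}; 5:fauklaip {Verb}; 6:fauklaip {Verb}; 7:plintkrup {Det,Verb}.
Rule 1 cannot be satisfied by any choice of tags from the lexicon.
So there is no consistent tagging.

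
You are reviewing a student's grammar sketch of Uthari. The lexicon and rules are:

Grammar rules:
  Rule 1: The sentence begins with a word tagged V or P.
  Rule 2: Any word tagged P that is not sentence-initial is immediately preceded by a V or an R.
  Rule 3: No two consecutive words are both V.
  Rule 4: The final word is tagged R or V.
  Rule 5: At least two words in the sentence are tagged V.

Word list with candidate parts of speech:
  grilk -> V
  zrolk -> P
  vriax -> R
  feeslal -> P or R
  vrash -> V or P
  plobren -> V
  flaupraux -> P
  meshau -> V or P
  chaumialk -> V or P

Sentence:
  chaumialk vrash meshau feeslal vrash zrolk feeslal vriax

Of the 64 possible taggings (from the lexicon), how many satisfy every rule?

3

Candidates per position — 1:chaumialk {V,P}; 2:vrash {V,P}; 3:meshau {V,P}; 4:feeslal {P,R}; 5:vrash {V,P}; 6:zrolk {P}; 7:feeslal {P,R}; 8:vriax {R}.
There are 64 candidate sequences in total.
The sequences that satisfy every rule: V P V P V P R R; V P V R V P R R; P V P R V P R R.
Count = 3.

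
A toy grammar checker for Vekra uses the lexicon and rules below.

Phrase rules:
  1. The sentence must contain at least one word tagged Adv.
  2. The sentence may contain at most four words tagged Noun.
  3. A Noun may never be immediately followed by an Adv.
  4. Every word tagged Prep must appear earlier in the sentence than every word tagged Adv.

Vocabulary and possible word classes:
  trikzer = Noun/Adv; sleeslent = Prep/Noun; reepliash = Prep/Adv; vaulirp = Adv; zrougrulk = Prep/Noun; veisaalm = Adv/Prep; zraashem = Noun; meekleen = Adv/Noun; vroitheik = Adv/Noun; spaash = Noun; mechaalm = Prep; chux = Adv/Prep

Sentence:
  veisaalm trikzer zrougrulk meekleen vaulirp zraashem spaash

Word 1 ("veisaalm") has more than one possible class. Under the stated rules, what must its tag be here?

Prep

Candidates per position — 1:veisaalm {Adv,Prep}; 2:trikzer {Noun,Adv}; 3:zrougrulk {Prep,Noun}; 4:meekleen {Adv,Noun}; 5:vaulirp {Adv}; 6:zraashem {Noun}; 7:spaash {Noun}.
If word 3 were Noun, no tagging could satisfy rule 3; so word 3 is Prep.
If word 4 were Noun, no tagging could satisfy rule 3; so word 4 is Adv.
If word 1 were Adv, no tagging could satisfy rule 4; so word 1 is Prep.
If word 2 were Adv, no tagging could satisfy rule 4; so word 2 is Noun.
The unique satisfying tagging is: Prep Noun Prep Adv Adv Noun Noun.
Rule-by-rule: rule 1 satisfied; rule 2 satisfied; rule 3 satisfied; rule 4 satisfied.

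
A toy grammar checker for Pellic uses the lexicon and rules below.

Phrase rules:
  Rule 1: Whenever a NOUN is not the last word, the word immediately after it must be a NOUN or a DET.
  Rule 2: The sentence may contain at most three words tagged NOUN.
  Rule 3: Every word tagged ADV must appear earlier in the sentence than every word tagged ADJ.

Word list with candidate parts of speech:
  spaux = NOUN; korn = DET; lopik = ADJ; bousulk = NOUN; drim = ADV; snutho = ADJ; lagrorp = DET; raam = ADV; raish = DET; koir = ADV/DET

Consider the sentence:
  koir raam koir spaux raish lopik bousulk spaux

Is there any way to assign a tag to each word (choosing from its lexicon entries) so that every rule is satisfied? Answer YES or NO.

Candidates per position — 1:koir {ADV,DET}; 2:raam {ADV}; 3:koir {ADV,DET}; 4:spaux {NOUN}; 5:raish {DET}; 6:lopik {ADJ}; 7:bousulk {NOUN}; 8:spaux {NOUN}.
One satisfying assignment: DET ADV ADV NOUN DET ADJ NOUN NOUN.
Checking: rule 1 ✓; rule 2 ✓; rule 3 ✓.

YES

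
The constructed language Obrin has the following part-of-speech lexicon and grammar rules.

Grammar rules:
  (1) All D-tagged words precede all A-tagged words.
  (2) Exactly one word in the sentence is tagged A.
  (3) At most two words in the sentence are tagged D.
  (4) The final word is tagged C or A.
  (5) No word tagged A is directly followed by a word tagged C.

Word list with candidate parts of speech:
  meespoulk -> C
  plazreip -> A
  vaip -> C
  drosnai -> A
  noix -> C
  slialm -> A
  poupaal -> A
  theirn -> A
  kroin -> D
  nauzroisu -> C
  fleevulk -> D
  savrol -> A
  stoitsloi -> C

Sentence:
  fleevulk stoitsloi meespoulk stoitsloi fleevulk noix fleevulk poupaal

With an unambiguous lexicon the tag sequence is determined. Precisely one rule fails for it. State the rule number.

3

Fixed tagging: D C C C D C D A.
Checking each rule: R1 holds, R2 holds, R3 violated, R4 holds, R5 holds.
Only rule 3 fails.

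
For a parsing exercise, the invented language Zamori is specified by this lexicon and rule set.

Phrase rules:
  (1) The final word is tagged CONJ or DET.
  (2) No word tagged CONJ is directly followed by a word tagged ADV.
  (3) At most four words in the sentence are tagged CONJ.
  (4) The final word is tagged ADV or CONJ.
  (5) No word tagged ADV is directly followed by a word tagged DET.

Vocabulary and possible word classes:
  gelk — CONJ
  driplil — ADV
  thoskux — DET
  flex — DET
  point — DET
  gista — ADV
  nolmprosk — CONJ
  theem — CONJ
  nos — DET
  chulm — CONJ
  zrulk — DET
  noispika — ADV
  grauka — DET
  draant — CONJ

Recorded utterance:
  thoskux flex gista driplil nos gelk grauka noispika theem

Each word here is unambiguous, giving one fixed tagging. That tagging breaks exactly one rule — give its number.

5

Fixed tagging: DET DET ADV ADV DET CONJ DET ADV CONJ.
Applying the rules: R1 ✓, R2 ✓, R3 ✓, R4 ✓, R5 ✗.
Only rule 5 fails.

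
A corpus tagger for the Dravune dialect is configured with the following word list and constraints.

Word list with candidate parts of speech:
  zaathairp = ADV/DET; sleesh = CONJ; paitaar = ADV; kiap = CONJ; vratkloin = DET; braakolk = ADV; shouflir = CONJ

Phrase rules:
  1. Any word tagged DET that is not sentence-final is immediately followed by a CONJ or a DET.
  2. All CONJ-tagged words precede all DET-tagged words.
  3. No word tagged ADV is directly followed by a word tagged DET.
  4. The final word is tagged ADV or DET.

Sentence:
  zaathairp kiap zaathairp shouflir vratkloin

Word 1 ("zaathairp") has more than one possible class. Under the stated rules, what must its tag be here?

ADV

Candidates per position — 1:zaathairp {ADV,DET}; 2:kiap {CONJ}; 3:zaathairp {ADV,DET}; 4:shouflir {CONJ}; 5:vratkloin {DET}.
Position 1: DET is ruled out by rule 2; that leaves ADV.
Position 3: DET is ruled out by rule 2; that leaves ADV.
That leaves exactly one tagging: ADV CONJ ADV CONJ DET.
Check: rule 1 holds; rule 2 holds; rule 3 holds; rule 4 holds.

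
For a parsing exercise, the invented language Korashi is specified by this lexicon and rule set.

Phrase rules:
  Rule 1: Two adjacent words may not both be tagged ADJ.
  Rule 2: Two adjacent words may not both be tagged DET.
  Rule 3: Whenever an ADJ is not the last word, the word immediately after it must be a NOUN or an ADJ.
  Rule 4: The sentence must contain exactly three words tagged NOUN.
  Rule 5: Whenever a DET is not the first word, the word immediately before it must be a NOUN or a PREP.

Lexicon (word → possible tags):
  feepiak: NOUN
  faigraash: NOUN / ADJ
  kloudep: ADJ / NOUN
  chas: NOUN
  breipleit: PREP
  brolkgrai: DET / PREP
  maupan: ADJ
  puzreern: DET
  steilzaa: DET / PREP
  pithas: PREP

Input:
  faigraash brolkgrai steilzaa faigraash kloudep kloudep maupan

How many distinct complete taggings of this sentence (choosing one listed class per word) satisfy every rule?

6

Candidates per position — 1:faigraash {NOUN,ADJ}; 2:brolkgrai {DET,PREP}; 3:steilzaa {DET,PREP}; 4:faigraash {NOUN,ADJ}; 5:kloudep {ADJ,NOUN}; 6:kloudep {ADJ,NOUN}; 7:maupan {ADJ}.
There are 64 candidate sequences in total.
Checking each against the rules leaves 6 sequences.
Count = 6.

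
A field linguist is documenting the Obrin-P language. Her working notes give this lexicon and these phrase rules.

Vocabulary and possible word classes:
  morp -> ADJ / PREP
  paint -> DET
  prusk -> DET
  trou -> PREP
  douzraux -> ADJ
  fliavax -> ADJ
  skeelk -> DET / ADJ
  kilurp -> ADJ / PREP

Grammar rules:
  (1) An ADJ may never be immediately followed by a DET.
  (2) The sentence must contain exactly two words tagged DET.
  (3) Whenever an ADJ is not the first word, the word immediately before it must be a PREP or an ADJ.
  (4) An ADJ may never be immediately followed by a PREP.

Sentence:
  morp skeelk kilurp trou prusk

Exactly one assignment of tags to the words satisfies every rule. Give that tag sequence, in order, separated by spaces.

Candidates per position — 1:morp {ADJ,PREP}; 2:skeelk {DET,ADJ}; 3:kilurp {ADJ,PREP}; 4:trou {PREP}; 5:prusk {DET}.
If word 2 were ADJ, no tagging could satisfy rule 2; so word 2 is DET.
If word 3 were ADJ, no tagging could satisfy rule 3; so word 3 is PREP.
If word 1 were ADJ, no tagging could satisfy rule 1; so word 1 is PREP.
The unique satisfying tagging is: PREP DET PREP PREP DET.
Rule-by-rule: rule 1 ✓; rule 2 ✓; rule 3 ✓; rule 4 ✓.

PREP DET PREP PREP DET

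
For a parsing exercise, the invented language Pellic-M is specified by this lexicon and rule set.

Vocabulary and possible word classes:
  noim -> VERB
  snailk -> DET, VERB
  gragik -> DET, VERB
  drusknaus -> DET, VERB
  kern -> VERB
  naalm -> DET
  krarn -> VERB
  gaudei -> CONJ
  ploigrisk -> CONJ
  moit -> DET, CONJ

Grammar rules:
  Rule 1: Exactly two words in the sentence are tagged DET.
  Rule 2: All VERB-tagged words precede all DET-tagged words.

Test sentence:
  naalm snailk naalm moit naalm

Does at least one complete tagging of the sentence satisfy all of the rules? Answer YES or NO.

Candidates per position — 1:naalm {DET}; 2:snailk {DET,VERB}; 3:naalm {DET}; 4:moit {DET,CONJ}; 5:naalm {DET}.
Rule 1 cannot be satisfied by any choice of tags from the lexicon.
So there is no consistent tagging.

NO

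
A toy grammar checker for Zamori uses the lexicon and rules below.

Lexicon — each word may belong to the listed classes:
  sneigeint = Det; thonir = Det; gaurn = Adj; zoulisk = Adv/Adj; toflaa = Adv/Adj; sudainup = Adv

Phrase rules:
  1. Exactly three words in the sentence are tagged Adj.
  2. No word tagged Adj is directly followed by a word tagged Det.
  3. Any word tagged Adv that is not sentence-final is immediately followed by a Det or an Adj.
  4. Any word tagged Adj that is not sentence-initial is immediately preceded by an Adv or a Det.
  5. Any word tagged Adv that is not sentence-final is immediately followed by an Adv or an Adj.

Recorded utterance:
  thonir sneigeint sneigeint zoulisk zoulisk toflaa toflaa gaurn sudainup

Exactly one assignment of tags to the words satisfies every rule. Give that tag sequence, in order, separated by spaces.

Candidates per position — 1:thonir {Det}; 2:sneigeint {Det}; 3:sneigeint {Det}; 4:zoulisk {Adv,Adj}; 5:zoulisk {Adv,Adj}; 6:toflaa {Adv,Adj}; 7:toflaa {Adv,Adj}; 8:gaurn {Adj}; 9:sudainup {Adv}.
If word 7 were Adj, no tagging could satisfy rule 4; so word 7 is Adv.
If word 6 were Adv, no tagging could satisfy rule 3; so word 6 is Adj.
If word 5 were Adj, no tagging could satisfy rule 4; so word 5 is Adv.
If word 4 were Adv, no tagging could satisfy rule 1; so word 4 is Adj.
The only consistent sequence is: Det Det Det Adj Adv Adj Adv Adj Adv.
Check: rule 1 satisfied; rule 2 satisfied; rule 3 satisfied; rule 4 satisfied; rule 5 satisfied.

Det Det Det Adj Adv Adj Adv Adj Adv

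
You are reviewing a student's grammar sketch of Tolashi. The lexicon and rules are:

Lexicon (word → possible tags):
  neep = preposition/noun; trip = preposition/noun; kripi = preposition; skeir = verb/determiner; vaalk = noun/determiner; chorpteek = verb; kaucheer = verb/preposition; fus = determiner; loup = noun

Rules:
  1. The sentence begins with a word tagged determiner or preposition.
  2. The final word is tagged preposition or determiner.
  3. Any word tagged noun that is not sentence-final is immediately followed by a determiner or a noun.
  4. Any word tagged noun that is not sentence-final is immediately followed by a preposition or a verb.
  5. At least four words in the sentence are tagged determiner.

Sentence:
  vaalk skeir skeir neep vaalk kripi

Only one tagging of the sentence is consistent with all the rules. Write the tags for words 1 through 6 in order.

Candidates per position — 1:vaalk {noun,determiner}; 2:skeir {verb,determiner}; 3:skeir {verb,determiner}; 4:neep {preposition,noun}; 5:vaalk {noun,determiner}; 6:kripi {preposition}.
At position 1, choosing noun makes rule 1 impossible to satisfy; hence determiner.
At position 2, choosing verb makes rule 5 impossible to satisfy; hence determiner.
At position 3, choosing verb makes rule 5 impossible to satisfy; hence determiner.
At position 4, choosing noun makes rule 4 impossible to satisfy; hence preposition.
At position 5, choosing noun makes rule 3 impossible to satisfy; hence determiner.
That leaves exactly one tagging: determiner determiner determiner preposition determiner preposition.
Rule-by-rule: rule 1 satisfied; rule 2 satisfied; rule 3 satisfied; rule 4 satisfied; rule 5 satisfied.

determiner determiner determiner preposition determiner preposition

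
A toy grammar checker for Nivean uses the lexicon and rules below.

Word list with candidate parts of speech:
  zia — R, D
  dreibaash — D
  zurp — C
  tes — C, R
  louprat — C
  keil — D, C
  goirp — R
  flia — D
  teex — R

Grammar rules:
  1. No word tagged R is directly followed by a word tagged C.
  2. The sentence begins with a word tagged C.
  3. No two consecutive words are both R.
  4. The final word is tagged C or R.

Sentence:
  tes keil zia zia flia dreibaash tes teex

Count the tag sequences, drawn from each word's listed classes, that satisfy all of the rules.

Candidates per position — 1:tes {C,R}; 2:keil {D,C}; 3:zia {R,D}; 4:zia {R,D}; 5:flia {D}; 6:dreibaash {D}; 7:tes {C,R}; 8:teex {R}.
There are 32 candidate sequences in total.
Checking each against the rules leaves 6 sequences.
Count = 6.

6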